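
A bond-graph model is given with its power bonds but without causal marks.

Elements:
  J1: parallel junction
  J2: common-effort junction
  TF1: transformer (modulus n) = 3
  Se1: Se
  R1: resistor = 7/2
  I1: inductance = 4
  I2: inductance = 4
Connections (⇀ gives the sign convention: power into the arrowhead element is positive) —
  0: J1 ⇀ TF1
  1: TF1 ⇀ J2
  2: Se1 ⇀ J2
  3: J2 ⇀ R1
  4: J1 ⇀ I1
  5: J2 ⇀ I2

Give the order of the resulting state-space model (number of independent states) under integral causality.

2  (I1, I2 all integral)

#2 |J2  (source Se1 imposes e)
#1 |TF1  (J2: bond 2 brought effort, rest push out)
#3 |R1  (J2 effort already set via bond 2)
#5 |I2  (J2: bond 2 brought effort, rest push out)
#0 |J1  (TF TF1: opposite of bond 1)
#4 |I1  (J1 effort already set via bond 0)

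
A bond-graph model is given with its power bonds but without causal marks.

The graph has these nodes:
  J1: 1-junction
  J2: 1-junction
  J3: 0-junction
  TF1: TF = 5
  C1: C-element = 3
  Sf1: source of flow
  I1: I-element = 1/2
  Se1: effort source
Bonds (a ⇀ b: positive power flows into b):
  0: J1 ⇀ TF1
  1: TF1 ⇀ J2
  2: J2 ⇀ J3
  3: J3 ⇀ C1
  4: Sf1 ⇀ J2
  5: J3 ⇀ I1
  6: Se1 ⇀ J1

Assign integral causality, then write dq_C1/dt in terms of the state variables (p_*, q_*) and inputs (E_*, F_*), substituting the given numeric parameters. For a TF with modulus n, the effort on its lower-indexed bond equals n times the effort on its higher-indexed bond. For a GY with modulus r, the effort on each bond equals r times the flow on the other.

#4 →Sf1  (Sf1 (Sf) sets flow on bond)
#6 →J1  (source Se1 imposes e)
#0 →TF1  (J1: last free bond brings flow in)
#1 →J2  (1-jn J2 has f-setter on 4)
#2 →J2  (J2 flow already set via bond 4)
#3 →J3  (C1 integral (e out))
#5 →I1  (common-e at J3 fixed by 3)

dq_C1/dt = F_Sf1 - 2*p_I1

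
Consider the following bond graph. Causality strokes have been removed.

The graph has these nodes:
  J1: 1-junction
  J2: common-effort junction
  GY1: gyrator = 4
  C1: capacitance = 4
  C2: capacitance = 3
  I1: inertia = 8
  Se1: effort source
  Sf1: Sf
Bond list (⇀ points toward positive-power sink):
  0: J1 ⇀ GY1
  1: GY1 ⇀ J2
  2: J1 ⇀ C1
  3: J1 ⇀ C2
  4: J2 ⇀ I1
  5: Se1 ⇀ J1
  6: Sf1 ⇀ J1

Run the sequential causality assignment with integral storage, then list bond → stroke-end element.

bond 5 →J1  (source Se1 imposes e)
bond 6 →Sf1  (Sf1 (Sf) sets flow on bond)
bond 0 →J1  (J1: bond 6 brought flow, rest push out)
bond 2 →J1  (common-f at J1 fixed by 6)
bond 3 →J1  (J1 flow already set via bond 6)
bond 1 →J2  (through GY1, causality inverts; strokes same side of GY1)
bond 4 →I1  (0-jn J2 has e-setter on 1)

bond 0 |J1
bond 1 |J2
bond 2 |J1
bond 3 |J1
bond 4 |I1
bond 5 |J1
bond 6 |Sf1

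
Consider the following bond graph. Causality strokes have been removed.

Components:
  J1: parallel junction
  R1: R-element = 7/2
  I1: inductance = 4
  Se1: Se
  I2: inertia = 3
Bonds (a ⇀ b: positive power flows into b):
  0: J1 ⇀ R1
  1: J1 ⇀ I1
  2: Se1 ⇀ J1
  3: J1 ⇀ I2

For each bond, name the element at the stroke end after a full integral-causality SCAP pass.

β0 →R1
β1 →I1
β2 →J1
β3 →I2

b2 stroke at J1  (Se1 (Se) sets effort on bond)
b0 stroke at R1  (J1 effort already set via bond 2)
b1 stroke at I1  (0-jn J1 has e-setter on 2)
b3 stroke at I2  (J1: bond 2 brought effort, rest push out)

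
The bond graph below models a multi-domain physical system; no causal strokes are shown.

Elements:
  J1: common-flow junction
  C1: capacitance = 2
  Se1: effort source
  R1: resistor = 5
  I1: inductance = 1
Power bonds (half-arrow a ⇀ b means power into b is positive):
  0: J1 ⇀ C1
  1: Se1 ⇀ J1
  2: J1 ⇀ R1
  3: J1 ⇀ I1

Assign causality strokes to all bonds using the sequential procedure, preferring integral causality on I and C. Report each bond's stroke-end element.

bond 1 |J1  (Se1: effort source, stroke at far end)
bond 0 |J1  (C1 integral (e out))
bond 3 |I1  (I1 outputs flow p/I1)
bond 2 |J1  (1-jn J1 has f-setter on 3)

#0 stroke→J1
#1 stroke→J1
#2 stroke→J1
#3 stroke→I1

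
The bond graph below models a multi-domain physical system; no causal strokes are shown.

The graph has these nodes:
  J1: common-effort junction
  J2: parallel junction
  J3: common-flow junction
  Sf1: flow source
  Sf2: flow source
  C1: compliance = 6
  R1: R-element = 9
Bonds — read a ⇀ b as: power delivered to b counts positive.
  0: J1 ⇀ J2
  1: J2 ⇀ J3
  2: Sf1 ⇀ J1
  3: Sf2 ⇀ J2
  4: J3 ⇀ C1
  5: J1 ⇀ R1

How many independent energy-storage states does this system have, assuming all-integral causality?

1  (C1 all integral)

#2 stroke→Sf1  (Sf1: flow source, stroke at near end)
#3 stroke→Sf2  (source Sf2 imposes f)
#4 stroke→J3  (C1 outputs effort q/C1)
#1 stroke→J2  (closing 1-jn rule on J3)
#0 stroke→J1  (J2: bond 1 brought effort, rest push out)
#5 stroke→R1  (J1 effort already set via bond 0)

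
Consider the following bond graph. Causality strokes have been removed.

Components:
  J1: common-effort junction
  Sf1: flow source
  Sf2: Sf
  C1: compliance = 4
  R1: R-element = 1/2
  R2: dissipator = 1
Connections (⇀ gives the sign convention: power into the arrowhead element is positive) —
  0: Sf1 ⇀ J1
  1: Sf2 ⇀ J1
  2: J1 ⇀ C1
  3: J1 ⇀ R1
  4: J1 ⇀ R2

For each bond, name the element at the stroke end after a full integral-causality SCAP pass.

bond 0 stroke at Sf1
bond 1 stroke at Sf2
bond 2 stroke at J1
bond 3 stroke at R1
bond 4 stroke at R2

bond 0 |Sf1  (Sf1 (Sf) sets flow on bond)
bond 1 |Sf2  (Sf2: flow source, stroke at near end)
bond 2 |J1  (prefer integral on C1)
bond 3 |R1  (0-jn J1 has e-setter on 2)
bond 4 |R2  (J1 effort already set via bond 2)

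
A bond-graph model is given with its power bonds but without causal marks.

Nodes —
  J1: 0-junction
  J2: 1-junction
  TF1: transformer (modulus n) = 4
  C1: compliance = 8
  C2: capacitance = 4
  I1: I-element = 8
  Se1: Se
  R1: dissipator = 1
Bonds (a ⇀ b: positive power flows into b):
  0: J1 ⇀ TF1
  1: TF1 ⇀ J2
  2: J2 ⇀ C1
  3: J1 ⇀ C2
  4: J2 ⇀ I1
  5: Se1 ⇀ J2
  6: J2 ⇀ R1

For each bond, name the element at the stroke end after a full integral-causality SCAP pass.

#0 |TF1
#1 |J2
#2 |J2
#3 |J1
#4 |I1
#5 |J2
#6 |J2

β5 |J2  (Se1 (Se) sets effort on bond)
β2 |J2  (C1: C, integral causality)
β3 |J1  (prefer integral on C2)
β0 |TF1  (0-jn J1 has e-setter on 3)
β1 |J2  (through TF1, causality passes straight; one stroke at TF1)
β4 |I1  (I1 outputs flow p/I1)
β6 |J2  (J2: bond 4 brought flow, rest push out)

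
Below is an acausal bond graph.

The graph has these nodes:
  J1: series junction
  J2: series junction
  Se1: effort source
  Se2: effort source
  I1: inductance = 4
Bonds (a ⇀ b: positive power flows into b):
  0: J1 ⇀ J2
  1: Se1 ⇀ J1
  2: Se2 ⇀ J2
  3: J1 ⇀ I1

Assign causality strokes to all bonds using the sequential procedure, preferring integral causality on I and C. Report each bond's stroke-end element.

bond 0 stroke→J1
bond 1 stroke→J1
bond 2 stroke→J2
bond 3 stroke→I1

β1 →J1  (source Se1 imposes e)
β2 →J2  (Se2: effort source, stroke at far end)
β0 →J1  (only one flow-in slot at J2)
β3 →I1  (closing 1-jn rule on J1)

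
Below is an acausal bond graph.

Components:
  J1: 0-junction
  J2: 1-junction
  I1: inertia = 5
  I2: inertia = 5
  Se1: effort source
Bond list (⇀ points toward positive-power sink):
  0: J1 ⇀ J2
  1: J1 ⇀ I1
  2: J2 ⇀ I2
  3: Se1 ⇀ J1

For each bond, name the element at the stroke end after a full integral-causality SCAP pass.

β0 stroke at J2
β1 stroke at I1
β2 stroke at I2
β3 stroke at J1

bond 3 stroke→J1  (Se1 (Se) sets effort on bond)
bond 0 stroke→J2  (common-e at J1 fixed by 3)
bond 1 stroke→I1  (0-jn J1 has e-setter on 3)
bond 2 stroke→I2  (only one flow-in slot at J2)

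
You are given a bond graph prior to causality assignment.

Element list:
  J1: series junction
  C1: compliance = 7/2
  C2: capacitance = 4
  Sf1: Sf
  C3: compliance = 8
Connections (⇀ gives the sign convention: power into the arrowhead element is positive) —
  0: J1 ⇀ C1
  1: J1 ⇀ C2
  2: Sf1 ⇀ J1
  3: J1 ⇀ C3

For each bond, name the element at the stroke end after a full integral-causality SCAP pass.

β2 stroke→Sf1  (Sf1 (Sf) sets flow on bond)
β0 stroke→J1  (J1 flow already set via bond 2)
β1 stroke→J1  (common-f at J1 fixed by 2)
β3 stroke→J1  (1-jn J1 has f-setter on 2)

bond 0 stroke→J1
bond 1 stroke→J1
bond 2 stroke→Sf1
bond 3 stroke→J1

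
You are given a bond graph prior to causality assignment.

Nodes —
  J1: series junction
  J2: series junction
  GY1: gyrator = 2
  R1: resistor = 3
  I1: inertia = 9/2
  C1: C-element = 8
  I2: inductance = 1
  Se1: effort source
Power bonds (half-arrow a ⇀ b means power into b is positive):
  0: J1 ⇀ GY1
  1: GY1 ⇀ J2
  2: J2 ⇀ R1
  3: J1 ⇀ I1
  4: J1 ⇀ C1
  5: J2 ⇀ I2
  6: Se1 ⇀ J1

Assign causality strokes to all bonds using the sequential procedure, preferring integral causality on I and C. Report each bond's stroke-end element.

β6 stroke at J1  (source Se1 imposes e)
β3 stroke at I1  (I1 outputs flow p/I1)
β0 stroke at J1  (1-jn J1 has f-setter on 3)
β4 stroke at J1  (J1 flow already set via bond 3)
β1 stroke at J2  (through GY1, causality inverts; strokes same side of GY1)
β5 stroke at I2  (I2 integral (f out))
β2 stroke at J2  (common-f at J2 fixed by 5)

b0 stroke→J1
b1 stroke→J2
b2 stroke→J2
b3 stroke→I1
b4 stroke→J1
b5 stroke→I2
b6 stroke→J1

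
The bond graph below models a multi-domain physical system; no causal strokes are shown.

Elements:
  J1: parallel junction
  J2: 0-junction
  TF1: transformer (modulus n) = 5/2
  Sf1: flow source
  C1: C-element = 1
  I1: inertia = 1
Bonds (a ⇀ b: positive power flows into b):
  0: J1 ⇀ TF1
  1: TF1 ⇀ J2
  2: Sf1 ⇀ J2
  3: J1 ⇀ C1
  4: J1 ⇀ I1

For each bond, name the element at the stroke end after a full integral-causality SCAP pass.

#2 →Sf1  (Sf1 fixes flow; stroke at Sf1)
#1 →J2  (only one effort-in slot at J2)
#0 →TF1  (TF1 one-in-one-out from 1)
#3 →J1  (C1: C, integral causality)
#4 →I1  (J1: bond 3 brought effort, rest push out)

bond 0 →TF1
bond 1 →J2
bond 2 →Sf1
bond 3 →J1
bond 4 →I1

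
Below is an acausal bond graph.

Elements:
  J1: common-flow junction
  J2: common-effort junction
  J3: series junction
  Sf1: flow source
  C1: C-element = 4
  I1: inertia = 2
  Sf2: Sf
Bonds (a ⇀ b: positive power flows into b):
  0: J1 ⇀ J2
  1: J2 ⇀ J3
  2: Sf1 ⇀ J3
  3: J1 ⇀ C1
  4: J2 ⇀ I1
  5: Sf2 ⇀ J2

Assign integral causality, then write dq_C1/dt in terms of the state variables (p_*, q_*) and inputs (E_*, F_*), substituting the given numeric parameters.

dq_C1/dt = F_Sf1 - F_Sf2 + p_I1/2

#2 →Sf1  (Sf1 (Sf) sets flow on bond)
#5 →Sf2  (source Sf2 imposes f)
#1 →J3  (J3 flow already set via bond 2)
#3 →J1  (C1 integral (e out))
#0 →J2  (J1 needs exactly one f-in)
#4 →I1  (J2: bond 0 brought effort, rest push out)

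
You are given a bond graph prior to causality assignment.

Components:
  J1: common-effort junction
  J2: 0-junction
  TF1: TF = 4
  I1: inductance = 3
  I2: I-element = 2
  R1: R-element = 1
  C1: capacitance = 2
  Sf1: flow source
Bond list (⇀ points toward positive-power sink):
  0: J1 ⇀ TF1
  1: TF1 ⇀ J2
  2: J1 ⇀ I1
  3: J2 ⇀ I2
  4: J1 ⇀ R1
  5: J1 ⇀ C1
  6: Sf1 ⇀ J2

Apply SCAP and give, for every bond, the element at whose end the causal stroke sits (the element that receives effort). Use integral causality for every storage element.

β6 |Sf1  (Sf1 fixes flow; stroke at Sf1)
β2 |I1  (I1 integral (f out))
β3 |I2  (I2 outputs flow p/I2)
β1 |J2  (J2 needs exactly one e-in)
β0 |TF1  (through TF1, causality passes straight; one stroke at TF1)
β5 |J1  (C1: C, integral causality)
β4 |R1  (0-jn J1 has e-setter on 5)

bond 0 →TF1
bond 1 →J2
bond 2 →I1
bond 3 →I2
bond 4 →R1
bond 5 →J1
bond 6 →Sf1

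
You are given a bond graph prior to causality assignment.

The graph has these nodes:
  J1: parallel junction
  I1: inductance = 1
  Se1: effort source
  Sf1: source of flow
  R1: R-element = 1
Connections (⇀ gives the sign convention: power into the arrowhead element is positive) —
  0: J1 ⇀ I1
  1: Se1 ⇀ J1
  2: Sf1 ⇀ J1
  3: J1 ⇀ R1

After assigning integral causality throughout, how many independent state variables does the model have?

1  (I1 all integral)

bond 1 stroke→J1  (Se1 fixes effort; stroke away)
bond 2 stroke→Sf1  (Sf1 fixes flow; stroke at Sf1)
bond 0 stroke→I1  (common-e at J1 fixed by 1)
bond 3 stroke→R1  (J1 effort already set via bond 1)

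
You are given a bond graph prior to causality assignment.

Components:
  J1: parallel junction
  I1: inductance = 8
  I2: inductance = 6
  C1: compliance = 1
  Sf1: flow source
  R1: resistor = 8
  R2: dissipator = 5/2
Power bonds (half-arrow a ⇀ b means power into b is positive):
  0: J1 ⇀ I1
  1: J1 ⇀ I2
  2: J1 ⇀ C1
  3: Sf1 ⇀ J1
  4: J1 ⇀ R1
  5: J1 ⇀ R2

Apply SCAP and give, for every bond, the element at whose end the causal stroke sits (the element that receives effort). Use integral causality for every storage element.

b3 →Sf1  (Sf1 fixes flow; stroke at Sf1)
b0 →I1  (I1 outputs flow p/I1)
b1 →I2  (I2 outputs flow p/I2)
b2 →J1  (C1 integral (e out))
b4 →R1  (J1: bond 2 brought effort, rest push out)
b5 →R2  (0-jn J1 has e-setter on 2)

bond 0 →I1
bond 1 →I2
bond 2 →J1
bond 3 →Sf1
bond 4 →R1
bond 5 →R2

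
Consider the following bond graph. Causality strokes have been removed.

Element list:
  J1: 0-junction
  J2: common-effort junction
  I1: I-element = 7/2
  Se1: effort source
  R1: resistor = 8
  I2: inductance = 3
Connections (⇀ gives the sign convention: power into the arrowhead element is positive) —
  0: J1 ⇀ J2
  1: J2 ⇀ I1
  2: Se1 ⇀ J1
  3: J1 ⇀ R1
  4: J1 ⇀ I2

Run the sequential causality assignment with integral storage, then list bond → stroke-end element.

β2 →J1  (source Se1 imposes e)
β0 →J2  (J1: bond 2 brought effort, rest push out)
β3 →R1  (J1 effort already set via bond 2)
β4 →I2  (0-jn J1 has e-setter on 2)
β1 →I1  (0-jn J2 has e-setter on 0)

bond 0 stroke at J2
bond 1 stroke at I1
bond 2 stroke at J1
bond 3 stroke at R1
bond 4 stroke at I2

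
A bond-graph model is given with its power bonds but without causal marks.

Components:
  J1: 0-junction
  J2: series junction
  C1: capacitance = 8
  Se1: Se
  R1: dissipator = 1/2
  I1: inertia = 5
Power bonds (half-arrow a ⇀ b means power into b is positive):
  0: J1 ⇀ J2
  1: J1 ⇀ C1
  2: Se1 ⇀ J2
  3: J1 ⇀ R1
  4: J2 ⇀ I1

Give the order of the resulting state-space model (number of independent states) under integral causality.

#2 |J2  (source Se1 imposes e)
#1 |J1  (C1: C, integral causality)
#0 |J2  (common-e at J1 fixed by 1)
#3 |R1  (0-jn J1 has e-setter on 1)
#4 |I1  (J2: last free bond brings flow in)

2  (C1, I1 all integral)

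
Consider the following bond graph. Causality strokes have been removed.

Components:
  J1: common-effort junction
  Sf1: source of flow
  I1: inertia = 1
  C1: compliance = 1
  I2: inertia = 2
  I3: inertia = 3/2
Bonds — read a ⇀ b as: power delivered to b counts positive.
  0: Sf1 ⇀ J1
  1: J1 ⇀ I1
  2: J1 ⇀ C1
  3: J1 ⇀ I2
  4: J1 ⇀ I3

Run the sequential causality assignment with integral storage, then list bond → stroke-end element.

β0 stroke→Sf1
β1 stroke→I1
β2 stroke→J1
β3 stroke→I2
β4 stroke→I3

bond 0 →Sf1  (Sf1 (Sf) sets flow on bond)
bond 1 →I1  (I1 outputs flow p/I1)
bond 2 →J1  (C1: C, integral causality)
bond 3 →I2  (J1 effort already set via bond 2)
bond 4 →I3  (common-e at J1 fixed by 2)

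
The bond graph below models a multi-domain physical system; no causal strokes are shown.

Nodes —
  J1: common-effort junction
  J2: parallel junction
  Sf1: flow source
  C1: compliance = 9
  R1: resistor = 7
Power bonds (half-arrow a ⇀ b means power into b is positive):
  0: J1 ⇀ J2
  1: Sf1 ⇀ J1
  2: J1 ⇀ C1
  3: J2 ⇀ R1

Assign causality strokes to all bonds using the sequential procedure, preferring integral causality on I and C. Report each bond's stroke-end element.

#1 stroke at Sf1  (Sf1 (Sf) sets flow on bond)
#2 stroke at J1  (prefer integral on C1)
#0 stroke at J2  (0-jn J1 has e-setter on 2)
#3 stroke at R1  (J2: bond 0 brought effort, rest push out)

#0 stroke at J2
#1 stroke at Sf1
#2 stroke at J1
#3 stroke at R1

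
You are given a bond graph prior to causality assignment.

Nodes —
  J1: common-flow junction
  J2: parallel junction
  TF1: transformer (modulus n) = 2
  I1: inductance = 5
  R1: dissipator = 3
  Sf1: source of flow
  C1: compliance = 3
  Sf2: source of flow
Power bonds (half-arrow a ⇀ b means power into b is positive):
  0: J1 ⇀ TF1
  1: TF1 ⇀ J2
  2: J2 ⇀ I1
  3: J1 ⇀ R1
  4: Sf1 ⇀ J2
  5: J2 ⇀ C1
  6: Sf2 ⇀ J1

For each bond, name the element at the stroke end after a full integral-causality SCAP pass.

#4 stroke at Sf1  (Sf1: flow source, stroke at near end)
#6 stroke at Sf2  (Sf2 (Sf) sets flow on bond)
#0 stroke at J1  (J1: bond 6 brought flow, rest push out)
#3 stroke at J1  (J1: bond 6 brought flow, rest push out)
#1 stroke at TF1  (TF TF1: opposite of bond 0)
#2 stroke at I1  (I1 integral (f out))
#5 stroke at J2  (closing 0-jn rule on J2)

β0 stroke→J1
β1 stroke→TF1
β2 stroke→I1
β3 stroke→J1
β4 stroke→Sf1
β5 stroke→J2
β6 stroke→Sf2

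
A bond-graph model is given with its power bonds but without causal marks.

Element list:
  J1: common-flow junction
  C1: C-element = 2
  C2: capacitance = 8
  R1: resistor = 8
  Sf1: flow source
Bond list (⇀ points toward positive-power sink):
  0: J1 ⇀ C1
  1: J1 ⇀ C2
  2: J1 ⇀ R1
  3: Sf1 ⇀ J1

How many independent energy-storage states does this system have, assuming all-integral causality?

2  (C1, C2 all integral)

b3 stroke at Sf1  (source Sf1 imposes f)
b0 stroke at J1  (1-jn J1 has f-setter on 3)
b1 stroke at J1  (J1: bond 3 brought flow, rest push out)
b2 stroke at J1  (common-f at J1 fixed by 3)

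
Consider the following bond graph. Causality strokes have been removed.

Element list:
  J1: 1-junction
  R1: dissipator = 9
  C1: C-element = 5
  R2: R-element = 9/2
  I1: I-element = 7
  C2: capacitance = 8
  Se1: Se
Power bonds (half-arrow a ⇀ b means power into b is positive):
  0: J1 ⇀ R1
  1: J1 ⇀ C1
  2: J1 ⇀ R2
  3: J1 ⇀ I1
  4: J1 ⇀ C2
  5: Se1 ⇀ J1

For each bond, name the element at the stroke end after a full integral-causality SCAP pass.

bond 0 |J1
bond 1 |J1
bond 2 |J1
bond 3 |I1
bond 4 |J1
bond 5 |J1

#5 →J1  (Se1 (Se) sets effort on bond)
#1 →J1  (C1: C, integral causality)
#3 →I1  (prefer integral on I1)
#0 →J1  (J1 flow already set via bond 3)
#2 →J1  (common-f at J1 fixed by 3)
#4 →J1  (J1: bond 3 brought flow, rest push out)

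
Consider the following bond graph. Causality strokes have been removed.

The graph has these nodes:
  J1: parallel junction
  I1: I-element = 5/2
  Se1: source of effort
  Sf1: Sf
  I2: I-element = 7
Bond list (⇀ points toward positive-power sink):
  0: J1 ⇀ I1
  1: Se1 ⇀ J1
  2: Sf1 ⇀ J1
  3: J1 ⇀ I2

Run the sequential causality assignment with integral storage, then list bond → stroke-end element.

b0 stroke→I1
b1 stroke→J1
b2 stroke→Sf1
b3 stroke→I2

b1 →J1  (Se1: effort source, stroke at far end)
b2 →Sf1  (Sf1 (Sf) sets flow on bond)
b0 →I1  (0-jn J1 has e-setter on 1)
b3 →I2  (J1: bond 1 brought effort, rest push out)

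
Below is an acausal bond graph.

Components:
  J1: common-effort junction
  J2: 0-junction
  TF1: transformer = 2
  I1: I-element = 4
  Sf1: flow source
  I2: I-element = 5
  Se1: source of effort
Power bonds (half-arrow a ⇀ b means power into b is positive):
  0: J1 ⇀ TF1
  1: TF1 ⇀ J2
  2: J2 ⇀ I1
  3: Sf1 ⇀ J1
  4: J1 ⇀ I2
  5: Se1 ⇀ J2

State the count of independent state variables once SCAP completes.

b3 stroke at Sf1  (source Sf1 imposes f)
b5 stroke at J2  (Se1 fixes effort; stroke away)
b1 stroke at TF1  (J2 effort already set via bond 5)
b2 stroke at I1  (common-e at J2 fixed by 5)
b0 stroke at J1  (through TF1, causality passes straight; one stroke at TF1)
b4 stroke at I2  (J1 effort already set via bond 0)

2  (I1, I2 all integral)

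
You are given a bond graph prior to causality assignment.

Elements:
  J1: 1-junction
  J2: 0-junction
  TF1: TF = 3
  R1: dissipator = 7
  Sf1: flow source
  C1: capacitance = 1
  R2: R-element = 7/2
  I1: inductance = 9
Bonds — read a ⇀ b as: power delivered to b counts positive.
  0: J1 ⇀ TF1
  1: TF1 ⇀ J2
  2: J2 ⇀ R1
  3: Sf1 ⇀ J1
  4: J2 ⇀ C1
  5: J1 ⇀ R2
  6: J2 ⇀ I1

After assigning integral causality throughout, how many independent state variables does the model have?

2  (C1, I1 all integral)

bond 3 |Sf1  (source Sf1 imposes f)
bond 0 |J1  (common-f at J1 fixed by 3)
bond 5 |J1  (J1: bond 3 brought flow, rest push out)
bond 1 |TF1  (through TF1, causality passes straight; one stroke at TF1)
bond 4 |J2  (C1 integral (e out))
bond 2 |R1  (J2: bond 4 brought effort, rest push out)
bond 6 |I1  (J2: bond 4 brought effort, rest push out)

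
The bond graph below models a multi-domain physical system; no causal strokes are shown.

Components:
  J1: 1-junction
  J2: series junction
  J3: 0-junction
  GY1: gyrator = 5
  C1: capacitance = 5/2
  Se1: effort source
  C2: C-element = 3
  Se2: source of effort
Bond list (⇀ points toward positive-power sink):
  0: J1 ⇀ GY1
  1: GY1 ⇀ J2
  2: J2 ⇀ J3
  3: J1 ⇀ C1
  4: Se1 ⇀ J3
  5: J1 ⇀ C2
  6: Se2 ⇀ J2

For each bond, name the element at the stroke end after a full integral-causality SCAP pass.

bond 4 →J3  (Se1 (Se) sets effort on bond)
bond 6 →J2  (Se2 (Se) sets effort on bond)
bond 2 →J2  (J3: bond 4 brought effort, rest push out)
bond 1 →GY1  (closing 1-jn rule on J2)
bond 0 →GY1  (GY GY1: same side as bond 1)
bond 3 →J1  (J1 flow already set via bond 0)
bond 5 →J1  (J1: bond 0 brought flow, rest push out)

β0 stroke→GY1
β1 stroke→GY1
β2 stroke→J2
β3 stroke→J1
β4 stroke→J3
β5 stroke→J1
β6 stroke→J2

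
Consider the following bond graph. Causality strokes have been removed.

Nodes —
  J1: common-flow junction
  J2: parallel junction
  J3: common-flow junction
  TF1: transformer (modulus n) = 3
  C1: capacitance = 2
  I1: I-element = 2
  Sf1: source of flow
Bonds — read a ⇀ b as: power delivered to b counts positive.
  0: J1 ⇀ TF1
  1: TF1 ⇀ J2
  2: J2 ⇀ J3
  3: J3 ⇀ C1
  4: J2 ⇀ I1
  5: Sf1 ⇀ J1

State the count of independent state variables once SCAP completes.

2  (C1, I1 all integral)

β5 stroke at Sf1  (Sf1 (Sf) sets flow on bond)
β0 stroke at J1  (J1 flow already set via bond 5)
β1 stroke at TF1  (TF1 one-in-one-out from 0)
β3 stroke at J3  (C1 integral (e out))
β2 stroke at J2  (J3 needs exactly one f-in)
β4 stroke at I1  (0-jn J2 has e-setter on 2)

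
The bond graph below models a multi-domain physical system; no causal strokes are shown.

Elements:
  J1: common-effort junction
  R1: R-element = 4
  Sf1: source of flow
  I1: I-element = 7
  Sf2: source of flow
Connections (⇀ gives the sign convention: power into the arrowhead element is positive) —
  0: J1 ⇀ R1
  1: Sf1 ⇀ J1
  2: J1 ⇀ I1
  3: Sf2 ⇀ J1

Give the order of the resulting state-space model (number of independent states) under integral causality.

1  (I1 all integral)

bond 1 |Sf1  (source Sf1 imposes f)
bond 3 |Sf2  (Sf2: flow source, stroke at near end)
bond 2 |I1  (prefer integral on I1)
bond 0 |J1  (J1 needs exactly one e-in)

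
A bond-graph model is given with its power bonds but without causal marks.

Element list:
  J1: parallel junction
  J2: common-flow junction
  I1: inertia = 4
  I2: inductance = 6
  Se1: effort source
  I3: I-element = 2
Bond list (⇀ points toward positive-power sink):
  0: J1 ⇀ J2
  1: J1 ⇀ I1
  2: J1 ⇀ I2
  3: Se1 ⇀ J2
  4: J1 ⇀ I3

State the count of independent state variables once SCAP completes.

#3 stroke→J2  (Se1: effort source, stroke at far end)
#0 stroke→J1  (J2: last free bond brings flow in)
#1 stroke→I1  (common-e at J1 fixed by 0)
#2 stroke→I2  (common-e at J1 fixed by 0)
#4 stroke→I3  (0-jn J1 has e-setter on 0)

3  (I1, I2, I3 all integral)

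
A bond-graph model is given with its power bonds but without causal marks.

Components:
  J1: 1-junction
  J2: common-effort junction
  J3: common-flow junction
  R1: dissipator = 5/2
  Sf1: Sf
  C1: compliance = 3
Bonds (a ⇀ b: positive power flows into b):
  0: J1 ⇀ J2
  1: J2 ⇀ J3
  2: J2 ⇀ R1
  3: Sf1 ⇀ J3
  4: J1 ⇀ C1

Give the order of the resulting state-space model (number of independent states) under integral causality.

1  (C1 all integral)

β3 |Sf1  (Sf1: flow source, stroke at near end)
β1 |J3  (1-jn J3 has f-setter on 3)
β4 |J1  (prefer integral on C1)
β0 |J2  (only one flow-in slot at J1)
β2 |R1  (J2: bond 0 brought effort, rest push out)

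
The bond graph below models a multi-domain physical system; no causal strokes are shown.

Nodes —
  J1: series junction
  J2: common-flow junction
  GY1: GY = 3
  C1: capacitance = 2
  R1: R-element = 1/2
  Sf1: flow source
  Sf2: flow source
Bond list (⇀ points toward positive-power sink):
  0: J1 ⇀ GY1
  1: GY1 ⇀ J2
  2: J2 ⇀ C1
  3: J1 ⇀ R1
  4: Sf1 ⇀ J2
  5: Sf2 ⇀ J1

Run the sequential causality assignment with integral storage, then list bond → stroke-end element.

bond 4 |Sf1  (Sf1: flow source, stroke at near end)
bond 5 |Sf2  (source Sf2 imposes f)
bond 0 |J1  (1-jn J1 has f-setter on 5)
bond 3 |J1  (common-f at J1 fixed by 5)
bond 1 |J2  (J2: bond 4 brought flow, rest push out)
bond 2 |J2  (J2: bond 4 brought flow, rest push out)

β0 stroke→J1
β1 stroke→J2
β2 stroke→J2
β3 stroke→J1
β4 stroke→Sf1
β5 stroke→Sf2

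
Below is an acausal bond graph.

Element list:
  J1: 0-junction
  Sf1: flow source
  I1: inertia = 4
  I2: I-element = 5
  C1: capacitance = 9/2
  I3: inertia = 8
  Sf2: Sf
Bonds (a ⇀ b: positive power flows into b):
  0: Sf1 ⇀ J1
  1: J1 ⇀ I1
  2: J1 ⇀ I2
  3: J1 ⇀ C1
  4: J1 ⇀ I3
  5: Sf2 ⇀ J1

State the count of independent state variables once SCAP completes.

bond 0 stroke→Sf1  (Sf1 fixes flow; stroke at Sf1)
bond 5 stroke→Sf2  (source Sf2 imposes f)
bond 1 stroke→I1  (prefer integral on I1)
bond 2 stroke→I2  (I2 integral (f out))
bond 3 stroke→J1  (C1 outputs effort q/C1)
bond 4 stroke→I3  (common-e at J1 fixed by 3)

4  (C1, I1, I2, I3 all integral)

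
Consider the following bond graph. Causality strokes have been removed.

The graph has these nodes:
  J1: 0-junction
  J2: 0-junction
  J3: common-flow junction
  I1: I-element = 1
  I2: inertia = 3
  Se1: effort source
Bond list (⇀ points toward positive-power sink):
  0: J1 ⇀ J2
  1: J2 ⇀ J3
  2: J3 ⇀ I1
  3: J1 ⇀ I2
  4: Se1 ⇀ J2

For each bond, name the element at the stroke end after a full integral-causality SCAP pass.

b4 stroke→J2  (Se1 (Se) sets effort on bond)
b0 stroke→J1  (J2: bond 4 brought effort, rest push out)
b1 stroke→J3  (J2 effort already set via bond 4)
b2 stroke→I1  (closing 1-jn rule on J3)
b3 stroke→I2  (0-jn J1 has e-setter on 0)

β0 →J1
β1 →J3
β2 →I1
β3 →I2
β4 →J2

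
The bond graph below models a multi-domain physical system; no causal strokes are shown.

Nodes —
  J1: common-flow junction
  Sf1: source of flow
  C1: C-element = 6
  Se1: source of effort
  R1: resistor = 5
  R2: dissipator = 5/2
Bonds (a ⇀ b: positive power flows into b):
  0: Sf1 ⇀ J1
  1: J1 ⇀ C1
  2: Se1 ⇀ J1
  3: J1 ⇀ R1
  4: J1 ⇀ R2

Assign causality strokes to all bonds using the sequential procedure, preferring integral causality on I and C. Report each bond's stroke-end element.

bond 0 stroke at Sf1
bond 1 stroke at J1
bond 2 stroke at J1
bond 3 stroke at J1
bond 4 stroke at J1

β0 |Sf1  (Sf1: flow source, stroke at near end)
β2 |J1  (Se1: effort source, stroke at far end)
β1 |J1  (common-f at J1 fixed by 0)
β3 |J1  (1-jn J1 has f-setter on 0)
β4 |J1  (common-f at J1 fixed by 0)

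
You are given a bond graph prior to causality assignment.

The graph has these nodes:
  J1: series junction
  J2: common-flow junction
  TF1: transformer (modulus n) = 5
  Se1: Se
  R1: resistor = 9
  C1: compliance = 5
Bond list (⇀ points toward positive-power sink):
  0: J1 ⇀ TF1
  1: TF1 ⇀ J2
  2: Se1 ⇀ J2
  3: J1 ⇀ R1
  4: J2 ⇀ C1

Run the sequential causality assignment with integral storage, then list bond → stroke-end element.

bond 0 stroke at J1
bond 1 stroke at TF1
bond 2 stroke at J2
bond 3 stroke at R1
bond 4 stroke at J2

b2 →J2  (Se1 (Se) sets effort on bond)
b4 →J2  (prefer integral on C1)
b1 →TF1  (only one flow-in slot at J2)
b0 →J1  (TF1 one-in-one-out from 1)
b3 →R1  (only one flow-in slot at J1)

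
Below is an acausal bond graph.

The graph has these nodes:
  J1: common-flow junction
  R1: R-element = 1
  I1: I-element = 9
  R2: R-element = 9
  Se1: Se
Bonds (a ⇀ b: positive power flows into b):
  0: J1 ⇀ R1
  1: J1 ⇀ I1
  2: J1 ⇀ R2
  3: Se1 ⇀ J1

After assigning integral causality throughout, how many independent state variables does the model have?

#3 |J1  (Se1: effort source, stroke at far end)
#1 |I1  (I1: I, integral causality)
#0 |J1  (J1: bond 1 brought flow, rest push out)
#2 |J1  (J1 flow already set via bond 1)

1  (I1 all integral)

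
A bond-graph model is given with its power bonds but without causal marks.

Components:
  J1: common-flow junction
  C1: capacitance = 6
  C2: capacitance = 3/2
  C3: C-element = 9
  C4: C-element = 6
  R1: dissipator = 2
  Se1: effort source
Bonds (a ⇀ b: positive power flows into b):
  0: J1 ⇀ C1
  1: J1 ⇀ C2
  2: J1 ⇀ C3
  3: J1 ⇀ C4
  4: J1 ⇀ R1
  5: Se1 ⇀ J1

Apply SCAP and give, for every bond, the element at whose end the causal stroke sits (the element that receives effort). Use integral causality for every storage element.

#0 →J1
#1 →J1
#2 →J1
#3 →J1
#4 →R1
#5 →J1

bond 5 stroke at J1  (Se1: effort source, stroke at far end)
bond 0 stroke at J1  (C1: C, integral causality)
bond 1 stroke at J1  (C2: C, integral causality)
bond 2 stroke at J1  (prefer integral on C3)
bond 3 stroke at J1  (C4 outputs effort q/C4)
bond 4 stroke at R1  (closing 1-jn rule on J1)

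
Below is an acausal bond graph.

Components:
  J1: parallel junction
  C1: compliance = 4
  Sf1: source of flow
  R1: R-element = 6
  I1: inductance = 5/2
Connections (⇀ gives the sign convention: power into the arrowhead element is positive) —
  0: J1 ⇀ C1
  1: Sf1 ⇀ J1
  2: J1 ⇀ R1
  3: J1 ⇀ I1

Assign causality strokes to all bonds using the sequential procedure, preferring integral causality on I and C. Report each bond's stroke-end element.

β0 →J1
β1 →Sf1
β2 →R1
β3 →I1

bond 1 stroke at Sf1  (Sf1: flow source, stroke at near end)
bond 0 stroke at J1  (C1 outputs effort q/C1)
bond 2 stroke at R1  (J1 effort already set via bond 0)
bond 3 stroke at I1  (J1: bond 0 brought effort, rest push out)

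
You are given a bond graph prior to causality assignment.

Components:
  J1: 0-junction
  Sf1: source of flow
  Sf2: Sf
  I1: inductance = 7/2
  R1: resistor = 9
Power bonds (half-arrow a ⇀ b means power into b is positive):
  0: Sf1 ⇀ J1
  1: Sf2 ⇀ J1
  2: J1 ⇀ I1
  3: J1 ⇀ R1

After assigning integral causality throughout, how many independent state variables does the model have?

1  (I1 all integral)

β0 |Sf1  (Sf1 fixes flow; stroke at Sf1)
β1 |Sf2  (Sf2 (Sf) sets flow on bond)
β2 |I1  (I1 outputs flow p/I1)
β3 |J1  (only one effort-in slot at J1)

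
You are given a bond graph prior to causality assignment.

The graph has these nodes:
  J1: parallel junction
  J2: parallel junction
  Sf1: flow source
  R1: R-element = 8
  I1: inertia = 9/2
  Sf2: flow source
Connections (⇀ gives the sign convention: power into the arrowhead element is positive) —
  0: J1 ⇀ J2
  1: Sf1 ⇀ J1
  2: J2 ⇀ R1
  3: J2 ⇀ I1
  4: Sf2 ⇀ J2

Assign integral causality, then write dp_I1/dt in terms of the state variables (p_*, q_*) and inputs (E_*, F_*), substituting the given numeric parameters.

b1 →Sf1  (Sf1: flow source, stroke at near end)
b4 →Sf2  (Sf2 fixes flow; stroke at Sf2)
b0 →J1  (only one effort-in slot at J1)
b3 →I1  (I1 integral (f out))
b2 →J2  (closing 0-jn rule on J2)

dp_I1/dt = 8*F_Sf1 + 8*F_Sf2 - 16*p_I1/9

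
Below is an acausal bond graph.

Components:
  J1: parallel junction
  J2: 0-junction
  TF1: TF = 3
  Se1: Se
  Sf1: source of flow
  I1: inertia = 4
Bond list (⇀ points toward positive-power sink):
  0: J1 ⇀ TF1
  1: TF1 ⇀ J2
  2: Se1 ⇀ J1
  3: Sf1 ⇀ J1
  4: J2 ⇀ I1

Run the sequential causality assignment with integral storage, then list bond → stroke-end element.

β0 |TF1
β1 |J2
β2 |J1
β3 |Sf1
β4 |I1

#2 →J1  (Se1 (Se) sets effort on bond)
#3 →Sf1  (Sf1 fixes flow; stroke at Sf1)
#0 →TF1  (common-e at J1 fixed by 2)
#1 →J2  (TF1: transformer flips bond 0)
#4 →I1  (J2 effort already set via bond 1)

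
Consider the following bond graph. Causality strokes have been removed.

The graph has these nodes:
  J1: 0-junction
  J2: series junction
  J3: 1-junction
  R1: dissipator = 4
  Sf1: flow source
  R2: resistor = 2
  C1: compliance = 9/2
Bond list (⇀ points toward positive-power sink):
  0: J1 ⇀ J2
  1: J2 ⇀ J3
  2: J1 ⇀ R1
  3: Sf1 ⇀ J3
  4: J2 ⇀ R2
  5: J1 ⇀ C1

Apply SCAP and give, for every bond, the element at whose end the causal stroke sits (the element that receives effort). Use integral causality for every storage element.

β3 stroke at Sf1  (Sf1 (Sf) sets flow on bond)
β1 stroke at J3  (J3 flow already set via bond 3)
β0 stroke at J2  (1-jn J2 has f-setter on 1)
β4 stroke at J2  (1-jn J2 has f-setter on 1)
β5 stroke at J1  (prefer integral on C1)
β2 stroke at R1  (common-e at J1 fixed by 5)

b0 |J2
b1 |J3
b2 |R1
b3 |Sf1
b4 |J2
b5 |J1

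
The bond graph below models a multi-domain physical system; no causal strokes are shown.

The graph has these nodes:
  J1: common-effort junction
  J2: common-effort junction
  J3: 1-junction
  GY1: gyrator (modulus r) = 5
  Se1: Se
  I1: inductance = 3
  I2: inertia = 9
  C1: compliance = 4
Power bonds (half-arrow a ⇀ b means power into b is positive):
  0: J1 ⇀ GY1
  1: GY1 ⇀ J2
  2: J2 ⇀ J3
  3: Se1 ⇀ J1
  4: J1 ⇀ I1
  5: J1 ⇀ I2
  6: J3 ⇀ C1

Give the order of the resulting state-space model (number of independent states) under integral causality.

bond 3 stroke→J1  (Se1 (Se) sets effort on bond)
bond 0 stroke→GY1  (common-e at J1 fixed by 3)
bond 4 stroke→I1  (common-e at J1 fixed by 3)
bond 5 stroke→I2  (J1 effort already set via bond 3)
bond 1 stroke→GY1  (GY1: gyrator matches bond 0)
bond 2 stroke→J2  (closing 0-jn rule on J2)
bond 6 stroke→J3  (1-jn J3 has f-setter on 2)

3  (C1, I1, I2 all integral)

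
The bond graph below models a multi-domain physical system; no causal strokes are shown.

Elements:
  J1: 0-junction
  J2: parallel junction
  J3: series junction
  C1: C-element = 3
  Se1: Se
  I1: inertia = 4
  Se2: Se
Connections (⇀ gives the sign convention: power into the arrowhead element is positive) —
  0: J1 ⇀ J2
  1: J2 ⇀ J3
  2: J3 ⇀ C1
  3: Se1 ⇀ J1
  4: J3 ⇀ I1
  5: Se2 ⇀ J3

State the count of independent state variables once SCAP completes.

2  (C1, I1 all integral)

#3 stroke at J1  (Se1: effort source, stroke at far end)
#5 stroke at J3  (source Se2 imposes e)
#0 stroke at J2  (J1: bond 3 brought effort, rest push out)
#1 stroke at J3  (J2: bond 0 brought effort, rest push out)
#2 stroke at J3  (C1 integral (e out))
#4 stroke at I1  (J3: last free bond brings flow in)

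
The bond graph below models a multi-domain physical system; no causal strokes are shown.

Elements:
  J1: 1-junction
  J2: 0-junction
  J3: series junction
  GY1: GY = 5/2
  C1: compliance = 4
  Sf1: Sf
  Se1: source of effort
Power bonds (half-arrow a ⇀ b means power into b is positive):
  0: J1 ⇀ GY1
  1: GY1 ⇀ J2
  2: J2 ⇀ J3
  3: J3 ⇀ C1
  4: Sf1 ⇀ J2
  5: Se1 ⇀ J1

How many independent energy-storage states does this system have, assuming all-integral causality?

1  (C1 all integral)

β4 stroke at Sf1  (Sf1 fixes flow; stroke at Sf1)
β5 stroke at J1  (source Se1 imposes e)
β0 stroke at GY1  (J1: last free bond brings flow in)
β1 stroke at GY1  (GY GY1: same side as bond 0)
β2 stroke at J2  (J2 needs exactly one e-in)
β3 stroke at J3  (common-f at J3 fixed by 2)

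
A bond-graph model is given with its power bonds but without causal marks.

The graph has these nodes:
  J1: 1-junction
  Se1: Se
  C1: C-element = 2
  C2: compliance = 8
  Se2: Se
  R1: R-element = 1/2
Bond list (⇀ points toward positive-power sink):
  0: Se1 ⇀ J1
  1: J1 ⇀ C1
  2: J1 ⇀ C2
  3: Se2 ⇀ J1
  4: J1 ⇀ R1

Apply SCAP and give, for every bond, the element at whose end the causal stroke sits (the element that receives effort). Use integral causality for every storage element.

β0 stroke→J1  (Se1 (Se) sets effort on bond)
β3 stroke→J1  (Se2: effort source, stroke at far end)
β1 stroke→J1  (C1 outputs effort q/C1)
β2 stroke→J1  (C2 integral (e out))
β4 stroke→R1  (J1: last free bond brings flow in)

#0 |J1
#1 |J1
#2 |J1
#3 |J1
#4 |R1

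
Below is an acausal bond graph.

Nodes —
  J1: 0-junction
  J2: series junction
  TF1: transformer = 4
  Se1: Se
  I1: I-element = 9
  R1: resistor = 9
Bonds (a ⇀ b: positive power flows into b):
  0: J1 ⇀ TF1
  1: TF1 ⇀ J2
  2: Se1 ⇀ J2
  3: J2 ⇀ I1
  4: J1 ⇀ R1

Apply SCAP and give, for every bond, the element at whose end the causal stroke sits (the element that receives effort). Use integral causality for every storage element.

bond 2 stroke→J2  (Se1 (Se) sets effort on bond)
bond 3 stroke→I1  (I1 outputs flow p/I1)
bond 1 stroke→J2  (common-f at J2 fixed by 3)
bond 0 stroke→TF1  (TF TF1: opposite of bond 1)
bond 4 stroke→J1  (J1 needs exactly one e-in)

β0 |TF1
β1 |J2
β2 |J2
β3 |I1
β4 |J1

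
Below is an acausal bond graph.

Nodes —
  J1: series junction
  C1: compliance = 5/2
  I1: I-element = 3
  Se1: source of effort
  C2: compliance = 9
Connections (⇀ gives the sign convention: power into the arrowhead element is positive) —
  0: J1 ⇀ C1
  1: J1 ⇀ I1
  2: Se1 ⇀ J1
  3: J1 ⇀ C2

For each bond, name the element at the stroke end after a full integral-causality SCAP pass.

β2 stroke→J1  (source Se1 imposes e)
β0 stroke→J1  (C1 integral (e out))
β1 stroke→I1  (I1: I, integral causality)
β3 stroke→J1  (J1 flow already set via bond 1)

bond 0 stroke→J1
bond 1 stroke→I1
bond 2 stroke→J1
bond 3 stroke→J1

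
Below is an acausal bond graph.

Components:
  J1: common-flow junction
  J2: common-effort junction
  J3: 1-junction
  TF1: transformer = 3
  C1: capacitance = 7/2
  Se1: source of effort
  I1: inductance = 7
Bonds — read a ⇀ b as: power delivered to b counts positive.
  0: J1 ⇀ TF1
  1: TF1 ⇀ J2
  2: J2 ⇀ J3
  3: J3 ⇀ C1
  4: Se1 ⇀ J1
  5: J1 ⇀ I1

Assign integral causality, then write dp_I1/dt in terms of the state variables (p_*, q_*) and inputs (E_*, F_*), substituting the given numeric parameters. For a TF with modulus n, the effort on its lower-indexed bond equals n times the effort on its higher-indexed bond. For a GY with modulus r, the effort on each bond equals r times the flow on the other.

b4 stroke at J1  (Se1 (Se) sets effort on bond)
b3 stroke at J3  (C1: C, integral causality)
b2 stroke at J2  (closing 1-jn rule on J3)
b1 stroke at TF1  (J2: bond 2 brought effort, rest push out)
b0 stroke at J1  (TF TF1: opposite of bond 1)
b5 stroke at I1  (J1 needs exactly one f-in)

dp_I1/dt = E_Se1 - 6*q_C1/7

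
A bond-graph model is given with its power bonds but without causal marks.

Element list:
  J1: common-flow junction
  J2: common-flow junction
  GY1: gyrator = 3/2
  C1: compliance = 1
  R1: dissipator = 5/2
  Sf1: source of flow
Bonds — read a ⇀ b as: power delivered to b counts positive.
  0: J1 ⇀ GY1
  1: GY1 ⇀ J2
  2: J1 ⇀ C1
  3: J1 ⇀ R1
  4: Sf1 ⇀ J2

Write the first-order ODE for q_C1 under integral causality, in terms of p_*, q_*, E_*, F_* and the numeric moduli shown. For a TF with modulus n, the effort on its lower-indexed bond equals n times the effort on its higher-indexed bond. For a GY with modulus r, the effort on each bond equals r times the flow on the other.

dq_C1/dt = -3*F_Sf1/5 - 2*q_C1/5

#4 →Sf1  (source Sf1 imposes f)
#1 →J2  (1-jn J2 has f-setter on 4)
#0 →J1  (through GY1, causality inverts; strokes same side of GY1)
#2 →J1  (C1 integral (e out))
#3 →R1  (only one flow-in slot at J1)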